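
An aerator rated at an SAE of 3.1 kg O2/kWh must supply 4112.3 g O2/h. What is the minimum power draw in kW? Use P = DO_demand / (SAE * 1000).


SAE in g O2/kWh = 3.1 * 1000 = 3100 g/kWh
P = DO_demand / SAE_g = 4112.3 / 3100 = 1.32655 kW

1.32655 kW


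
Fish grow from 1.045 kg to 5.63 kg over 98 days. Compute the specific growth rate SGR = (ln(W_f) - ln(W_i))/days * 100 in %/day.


ln(W_f) = ln(5.63) = 1.7281094
ln(W_i) = ln(1.045) = 0.044016885
ln(W_f) - ln(W_i) = 1.7281094 - 0.044016885 = 1.6840925
SGR = 1.6840925 / 98 * 100 = 1.71846 %/day

1.71846 %/day


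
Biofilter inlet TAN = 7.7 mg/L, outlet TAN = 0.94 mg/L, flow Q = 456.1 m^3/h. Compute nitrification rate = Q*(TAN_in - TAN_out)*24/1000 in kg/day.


Concentration drop: TAN_in - TAN_out = 7.7 - 0.94 = 6.76 mg/L
Hourly TAN removed = Q * dTAN = 456.1 m^3/h * 6.76 mg/L = 3083.236 g/h  (m^3/h * mg/L = g/h)
Daily TAN removed = 3083.236 * 24 = 73997.664 g/day
Convert to kg/day: 73997.664 / 1000 = 73.997664 kg/day

73.997664 kg/day


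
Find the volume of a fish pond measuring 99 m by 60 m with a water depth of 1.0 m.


Base area = L * W = 99 * 60 = 5940 m^2
Volume = area * depth = 5940 * 1.0 = 5940 m^3

5940 m^3


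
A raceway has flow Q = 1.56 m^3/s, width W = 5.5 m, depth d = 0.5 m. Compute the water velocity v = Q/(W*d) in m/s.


Cross-sectional area = W * d = 5.5 * 0.5 = 2.75 m^2
Velocity = Q / A = 1.56 / 2.75 = 0.567273 m/s

0.567273 m/s


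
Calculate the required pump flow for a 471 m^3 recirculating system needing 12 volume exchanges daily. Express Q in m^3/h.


Daily recirculation volume = 471 m^3 * 12 = 5652 m^3/day
Flow rate Q = daily volume / 24 h = 5652 / 24 = 235.5 m^3/h

235.5 m^3/h


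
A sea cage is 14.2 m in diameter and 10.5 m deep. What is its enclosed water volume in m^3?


r = d/2 = 14.2/2 = 7.1 m
Base area = pi*r^2 = pi*7.1^2 = 158.36769 m^2
Volume = 158.36769 * 10.5 = 1662.86 m^3

1662.86 m^3


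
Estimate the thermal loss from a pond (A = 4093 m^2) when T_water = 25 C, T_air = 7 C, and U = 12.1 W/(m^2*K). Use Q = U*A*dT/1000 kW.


Temperature difference dT = 25 - 7 = 18 K
Heat loss (W) = U * A * dT = 12.1 * 4093 * 18 = 891455.4 W
Convert to kW: 891455.4 / 1000 = 891.4554 kW

891.4554 kW


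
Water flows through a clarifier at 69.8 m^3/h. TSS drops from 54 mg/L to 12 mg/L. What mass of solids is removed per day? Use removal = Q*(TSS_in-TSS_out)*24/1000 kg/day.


Concentration drop: TSS_in - TSS_out = 54 - 12 = 42 mg/L
Hourly solids removed = Q * dTSS = 69.8 m^3/h * 42 mg/L = 2931.6 g/h  (m^3/h * mg/L = g/h)
Daily solids removed = 2931.6 * 24 = 70358.4 g/day
Convert g to kg: 70358.4 / 1000 = 70.3584 kg/day

70.3584 kg/day


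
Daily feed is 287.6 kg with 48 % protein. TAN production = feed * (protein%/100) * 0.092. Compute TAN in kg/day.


Protein in feed = 287.6 * 48/100 = 138.048 kg/day
TAN = protein * 0.092 = 138.048 * 0.092 = 12.700416 kg/day

12.700416 kg/day


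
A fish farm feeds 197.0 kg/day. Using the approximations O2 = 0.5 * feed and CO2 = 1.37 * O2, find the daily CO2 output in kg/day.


O2 = 197.0 * 0.5 = 98.5
CO2 = 98.5 * 1.37 = 134.945

134.945 kg/day


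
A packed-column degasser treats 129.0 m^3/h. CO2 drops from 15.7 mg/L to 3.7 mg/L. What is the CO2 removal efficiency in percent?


CO2_out / CO2_in = 3.7 / 15.7 = 0.23566879
Fraction remaining = 0.23566879
efficiency = (1 - 0.23566879) * 100 = 76.4331 %

76.4331 %


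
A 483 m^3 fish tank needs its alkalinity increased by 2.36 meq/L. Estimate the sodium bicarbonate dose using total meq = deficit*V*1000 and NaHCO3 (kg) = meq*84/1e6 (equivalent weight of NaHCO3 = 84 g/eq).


Tank volume in L = 483 m^3 * 1000 = 483000 L
Total meq required = 2.36 meq/L * 483000 L = 1139880 meq
NaHCO3 mass = 1139880 meq * 84 mg/meq / 1e6 = 95.7499 kg

95.7499 kg


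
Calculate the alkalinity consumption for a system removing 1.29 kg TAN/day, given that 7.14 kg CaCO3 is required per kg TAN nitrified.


Alkalinity factor: 7.14 kg CaCO3 consumed per kg TAN nitrified
alk = 1.29 kg TAN * 7.14 = 9.2106 kg CaCO3/day

9.2106 kg CaCO3/day


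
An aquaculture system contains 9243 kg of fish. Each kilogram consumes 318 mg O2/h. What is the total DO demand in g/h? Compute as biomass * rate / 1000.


Total O2 consumption (mg/h) = 9243 kg * 318 mg/(kg*h) = 2939274 mg/h
Convert to g/h: 2939274 / 1000 = 2939.274 g/h

2939.274 g/h


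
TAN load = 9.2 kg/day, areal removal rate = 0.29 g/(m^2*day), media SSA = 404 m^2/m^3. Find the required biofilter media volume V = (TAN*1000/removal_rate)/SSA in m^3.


A = 9.2*1000 / 0.29 = 31724.138 m^2
V = 31724.138 / 404 = 78.5251

78.5251 m^3


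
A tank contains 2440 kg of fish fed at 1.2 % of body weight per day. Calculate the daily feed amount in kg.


Feeding rate fraction = 1.2% / 100 = 0.012
Daily feed = 2440 kg * 0.012 = 29.28 kg/day

29.28 kg/day


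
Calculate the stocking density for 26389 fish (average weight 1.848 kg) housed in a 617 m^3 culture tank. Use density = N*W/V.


Total biomass = 26389 fish * 1.848 kg = 48766.872 kg
Density = total biomass / volume = 48766.872 / 617 = 79.0387 kg/m^3

79.0387 kg/m^3


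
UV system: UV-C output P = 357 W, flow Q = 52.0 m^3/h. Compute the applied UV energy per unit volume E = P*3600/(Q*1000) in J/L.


Energy delivered per hour = 357 W * 3600 s = 1285200 J/h
Volume treated per hour = 52.0 m^3/h * 1000 = 52000 L/h
dose = 1285200 / 52000 = 24.7154 J/L

24.7154 J/L


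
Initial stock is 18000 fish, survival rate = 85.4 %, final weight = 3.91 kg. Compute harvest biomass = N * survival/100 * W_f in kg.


Survivors = 18000 * 85.4/100 = 15372 fish
Harvest biomass = survivors * W_f = 15372 * 3.91 = 60104.52 kg

60104.52 kg


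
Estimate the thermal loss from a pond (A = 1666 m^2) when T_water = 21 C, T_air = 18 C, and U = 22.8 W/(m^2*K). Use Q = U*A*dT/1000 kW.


Temperature difference dT = 21 - 18 = 3 K
Heat loss (W) = U * A * dT = 22.8 * 1666 * 3 = 113954.4 W
Convert to kW: 113954.4 / 1000 = 113.9544 kW

113.9544 kW


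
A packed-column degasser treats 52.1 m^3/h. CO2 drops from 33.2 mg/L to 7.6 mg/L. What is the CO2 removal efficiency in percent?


CO2_out / CO2_in = 7.6 / 33.2 = 0.22891566
Fraction remaining = 0.22891566
efficiency = (1 - 0.22891566) * 100 = 77.1084 %

77.1084 %


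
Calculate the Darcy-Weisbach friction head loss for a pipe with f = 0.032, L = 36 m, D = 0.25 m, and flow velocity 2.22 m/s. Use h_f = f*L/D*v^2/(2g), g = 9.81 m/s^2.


v^2 = 2.22^2 = 4.9284 m^2/s^2
L/D = 36/0.25 = 144
h_f = f*(L/D)*v^2/(2g) = 0.032 * 144 * 4.9284 / 19.62 = 1.1575 m

1.1575 m


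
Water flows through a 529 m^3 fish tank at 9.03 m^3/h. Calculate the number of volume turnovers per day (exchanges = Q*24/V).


Daily flow volume = 9.03 m^3/h * 24 h = 216.72 m^3/day
Exchanges = daily flow / tank volume = 216.72 / 529 = 0.409679 exchanges/day

0.409679 exchanges/day


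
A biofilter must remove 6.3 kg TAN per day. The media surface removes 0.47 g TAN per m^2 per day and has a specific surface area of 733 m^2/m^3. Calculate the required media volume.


A = 6.3*1000 / 0.47 = 13404.255 m^2
V = 13404.255 / 733 = 18.2868

18.2868 m^3


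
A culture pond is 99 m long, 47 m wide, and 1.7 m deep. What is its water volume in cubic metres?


Base area = L * W = 99 * 47 = 4653 m^2
Volume = area * depth = 4653 * 1.7 = 7910.1 m^3

7910.1 m^3


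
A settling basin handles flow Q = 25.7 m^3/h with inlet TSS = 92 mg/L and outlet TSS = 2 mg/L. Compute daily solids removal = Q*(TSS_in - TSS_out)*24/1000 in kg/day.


Concentration drop: TSS_in - TSS_out = 92 - 2 = 90 mg/L
Hourly solids removed = Q * dTSS = 25.7 m^3/h * 90 mg/L = 2313 g/h  (m^3/h * mg/L = g/h)
Daily solids removed = 2313 * 24 = 55512 g/day
Convert g to kg: 55512 / 1000 = 55.512 kg/day

55.512 kg/day


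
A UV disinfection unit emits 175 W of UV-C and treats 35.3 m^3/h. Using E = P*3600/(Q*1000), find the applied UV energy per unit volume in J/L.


Energy delivered per hour = 175 W * 3600 s = 630000 J/h
Volume treated per hour = 35.3 m^3/h * 1000 = 35300 L/h
dose = 630000 / 35300 = 17.847 J/L

17.847 J/L


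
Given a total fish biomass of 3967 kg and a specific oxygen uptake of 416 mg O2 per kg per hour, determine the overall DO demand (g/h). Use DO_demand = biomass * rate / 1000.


Total O2 consumption (mg/h) = 3967 kg * 416 mg/(kg*h) = 1650272 mg/h
Convert to g/h: 1650272 / 1000 = 1650.272 g/h

1650.272 g/h


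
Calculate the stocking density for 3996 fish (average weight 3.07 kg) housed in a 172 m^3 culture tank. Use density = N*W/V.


Total biomass = 3996 fish * 3.07 kg = 12267.72 kg
Density = total biomass / volume = 12267.72 / 172 = 71.324 kg/m^3

71.324 kg/m^3


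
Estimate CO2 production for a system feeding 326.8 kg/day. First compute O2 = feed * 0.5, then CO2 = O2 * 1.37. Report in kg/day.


O2 = 326.8 * 0.5 = 163.4
CO2 = 163.4 * 1.37 = 223.858

223.858 kg/day


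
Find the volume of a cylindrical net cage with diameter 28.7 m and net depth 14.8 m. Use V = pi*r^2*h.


r = d/2 = 28.7/2 = 14.35 m
Base area = pi*r^2 = pi*14.35^2 = 646.92461 m^2
Volume = 646.92461 * 14.8 = 9574.48 m^3

9574.48 m^3


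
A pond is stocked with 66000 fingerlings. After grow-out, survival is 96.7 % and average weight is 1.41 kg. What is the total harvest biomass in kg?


Survivors = 66000 * 96.7/100 = 63822 fish
Harvest biomass = survivors * W_f = 63822 * 1.41 = 89989.02 kg

89989.02 kg


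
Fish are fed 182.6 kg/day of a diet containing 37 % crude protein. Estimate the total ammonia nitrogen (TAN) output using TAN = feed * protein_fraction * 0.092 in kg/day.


Protein in feed = 182.6 * 37/100 = 67.562 kg/day
TAN = protein * 0.092 = 67.562 * 0.092 = 6.215704 kg/day

6.215704 kg/day


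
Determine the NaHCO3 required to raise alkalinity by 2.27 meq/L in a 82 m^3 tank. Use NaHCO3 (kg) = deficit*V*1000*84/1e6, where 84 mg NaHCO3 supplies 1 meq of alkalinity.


Tank volume in L = 82 m^3 * 1000 = 82000 L
Total meq required = 2.27 meq/L * 82000 L = 186140 meq
NaHCO3 mass = 186140 meq * 84 mg/meq / 1e6 = 15.6358 kg

15.6358 kg


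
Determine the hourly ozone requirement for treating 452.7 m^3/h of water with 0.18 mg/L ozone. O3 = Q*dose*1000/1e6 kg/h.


O3 demand (mg/h) = Q * dose * 1000 = 452.7 * 0.18 * 1000 = 81486 mg/h
Convert mg to kg: 81486 / 1e6 = 0.081486 kg/h

0.081486 kg/h


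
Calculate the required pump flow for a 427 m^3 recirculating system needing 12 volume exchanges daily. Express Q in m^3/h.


Daily recirculation volume = 427 m^3 * 12 = 5124 m^3/day
Flow rate Q = daily volume / 24 h = 5124 / 24 = 213.5 m^3/h

213.5 m^3/h


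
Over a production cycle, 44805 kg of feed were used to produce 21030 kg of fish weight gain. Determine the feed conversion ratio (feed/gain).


FCR = feed consumed / weight gained
FCR = 44805 kg / 21030 kg = 2.13053

2.13053


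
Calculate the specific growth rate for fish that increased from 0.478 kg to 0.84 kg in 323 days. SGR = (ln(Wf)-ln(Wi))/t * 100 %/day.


ln(W_f) = ln(0.84) = -0.17435339
ln(W_i) = ln(0.478) = -0.73814455
ln(W_f) - ln(W_i) = -0.17435339 - -0.73814455 = 0.56379116
SGR = 0.56379116 / 323 * 100 = 0.174548 %/day

0.174548 %/day


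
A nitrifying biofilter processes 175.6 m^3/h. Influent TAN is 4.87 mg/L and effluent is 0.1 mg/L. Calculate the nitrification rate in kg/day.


Concentration drop: TAN_in - TAN_out = 4.87 - 0.1 = 4.77 mg/L
Hourly TAN removed = Q * dTAN = 175.6 m^3/h * 4.77 mg/L = 837.612 g/h  (m^3/h * mg/L = g/h)
Daily TAN removed = 837.612 * 24 = 20102.688 g/day
Convert to kg/day: 20102.688 / 1000 = 20.102688 kg/day

20.102688 kg/day


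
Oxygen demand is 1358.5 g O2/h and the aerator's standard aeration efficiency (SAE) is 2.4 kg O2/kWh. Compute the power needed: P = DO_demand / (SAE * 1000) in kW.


SAE in g O2/kWh = 2.4 * 1000 = 2400 g/kWh
P = DO_demand / SAE_g = 1358.5 / 2400 = 0.566042 kW

0.566042 kW


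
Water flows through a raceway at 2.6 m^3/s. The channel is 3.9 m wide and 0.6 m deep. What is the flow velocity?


Cross-sectional area = W * d = 3.9 * 0.6 = 2.34 m^2
Velocity = Q / A = 2.6 / 2.34 = 1.11111 m/s

1.11111 m/s


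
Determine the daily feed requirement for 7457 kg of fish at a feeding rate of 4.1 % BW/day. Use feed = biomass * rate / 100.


Feeding rate fraction = 4.1% / 100 = 0.041
Daily feed = 7457 kg * 0.041 = 305.737 kg/day

305.737 kg/day


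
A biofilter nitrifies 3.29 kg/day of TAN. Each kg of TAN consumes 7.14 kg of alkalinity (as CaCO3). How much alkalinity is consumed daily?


Alkalinity factor: 7.14 kg CaCO3 consumed per kg TAN nitrified
alk = 3.29 kg TAN * 7.14 = 23.4906 kg CaCO3/day

23.4906 kg CaCO3/day


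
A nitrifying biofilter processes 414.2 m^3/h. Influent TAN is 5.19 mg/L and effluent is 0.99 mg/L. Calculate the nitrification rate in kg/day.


Concentration drop: TAN_in - TAN_out = 5.19 - 0.99 = 4.2 mg/L
Hourly TAN removed = Q * dTAN = 414.2 m^3/h * 4.2 mg/L = 1739.64 g/h  (m^3/h * mg/L = g/h)
Daily TAN removed = 1739.64 * 24 = 41751.36 g/day
Convert to kg/day: 41751.36 / 1000 = 41.75136 kg/day

41.75136 kg/day


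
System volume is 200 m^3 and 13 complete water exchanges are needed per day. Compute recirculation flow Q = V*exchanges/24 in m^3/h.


Daily recirculation volume = 200 m^3 * 13 = 2600 m^3/day
Flow rate Q = daily volume / 24 h = 2600 / 24 = 108.333 m^3/h

108.333 m^3/h


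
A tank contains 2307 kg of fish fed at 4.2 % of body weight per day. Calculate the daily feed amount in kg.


Feeding rate fraction = 4.2% / 100 = 0.042
Daily feed = 2307 kg * 0.042 = 96.894 kg/day

96.894 kg/day


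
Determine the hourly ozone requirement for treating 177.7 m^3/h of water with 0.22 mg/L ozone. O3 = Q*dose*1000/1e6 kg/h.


O3 demand (mg/h) = Q * dose * 1000 = 177.7 * 0.22 * 1000 = 39094 mg/h
Convert mg to kg: 39094 / 1e6 = 0.039094 kg/h

0.039094 kg/h


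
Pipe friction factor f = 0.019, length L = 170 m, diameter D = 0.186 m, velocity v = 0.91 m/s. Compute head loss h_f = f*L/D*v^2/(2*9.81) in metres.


v^2 = 0.91^2 = 0.8281 m^2/s^2
L/D = 170/0.186 = 913.97849
h_f = f*(L/D)*v^2/(2g) = 0.019 * 913.97849 * 0.8281 / 19.62 = 0.732948 m

0.732948 m


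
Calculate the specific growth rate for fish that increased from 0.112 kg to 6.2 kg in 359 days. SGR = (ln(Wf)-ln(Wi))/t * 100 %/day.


ln(W_f) = ln(6.2) = 1.8245493
ln(W_i) = ln(0.112) = -2.1892564
ln(W_f) - ln(W_i) = 1.8245493 - -2.1892564 = 4.0138057
SGR = 4.0138057 / 359 * 100 = 1.11805 %/day

1.11805 %/day


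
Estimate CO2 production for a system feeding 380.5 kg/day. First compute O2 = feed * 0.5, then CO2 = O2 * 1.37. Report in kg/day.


O2 = 380.5 * 0.5 = 190.25
CO2 = 190.25 * 1.37 = 260.6425

260.6425 kg/day


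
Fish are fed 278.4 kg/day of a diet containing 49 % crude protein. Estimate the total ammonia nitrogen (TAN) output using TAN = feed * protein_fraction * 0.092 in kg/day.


Protein in feed = 278.4 * 49/100 = 136.416 kg/day
TAN = protein * 0.092 = 136.416 * 0.092 = 12.550272 kg/day

12.550272 kg/day


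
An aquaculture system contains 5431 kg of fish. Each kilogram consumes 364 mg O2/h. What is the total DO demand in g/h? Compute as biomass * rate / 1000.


Total O2 consumption (mg/h) = 5431 kg * 364 mg/(kg*h) = 1976884 mg/h
Convert to g/h: 1976884 / 1000 = 1976.884 g/h

1976.884 g/h


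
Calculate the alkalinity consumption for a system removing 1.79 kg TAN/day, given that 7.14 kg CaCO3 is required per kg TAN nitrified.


Alkalinity factor: 7.14 kg CaCO3 consumed per kg TAN nitrified
alk = 1.79 kg TAN * 7.14 = 12.7806 kg CaCO3/day

12.7806 kg CaCO3/day


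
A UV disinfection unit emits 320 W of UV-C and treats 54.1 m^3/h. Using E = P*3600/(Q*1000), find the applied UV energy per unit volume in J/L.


Energy delivered per hour = 320 W * 3600 s = 1152000 J/h
Volume treated per hour = 54.1 m^3/h * 1000 = 54100 L/h
dose = 1152000 / 54100 = 21.2939 J/L

21.2939 J/L


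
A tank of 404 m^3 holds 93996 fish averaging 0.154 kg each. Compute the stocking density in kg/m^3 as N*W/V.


Total biomass = 93996 fish * 0.154 kg = 14475.384 kg
Density = total biomass / volume = 14475.384 / 404 = 35.8302 kg/m^3

35.8302 kg/m^3


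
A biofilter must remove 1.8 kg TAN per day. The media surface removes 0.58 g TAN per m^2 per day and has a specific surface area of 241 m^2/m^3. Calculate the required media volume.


A = 1.8*1000 / 0.58 = 3103.4483 m^2
V = 3103.4483 / 241 = 12.8774

12.8774 m^3


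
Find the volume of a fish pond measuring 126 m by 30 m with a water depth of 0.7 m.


Base area = L * W = 126 * 30 = 3780 m^2
Volume = area * depth = 3780 * 0.7 = 2646 m^3

2646 m^3


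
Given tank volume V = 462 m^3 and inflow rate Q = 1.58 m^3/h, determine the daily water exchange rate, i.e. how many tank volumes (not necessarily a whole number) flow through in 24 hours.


Daily flow volume = 1.58 m^3/h * 24 h = 37.92 m^3/day
Exchanges = daily flow / tank volume = 37.92 / 462 = 0.0820779 exchanges/day

0.0820779 exchanges/day


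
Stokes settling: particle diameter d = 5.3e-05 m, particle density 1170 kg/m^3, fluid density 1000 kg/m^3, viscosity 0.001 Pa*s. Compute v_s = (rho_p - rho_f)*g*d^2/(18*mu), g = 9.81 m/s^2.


Density difference: rho_p - rho_f = 1170 - 1000 = 170 kg/m^3
d^2 = (5.3e-05)^2 = 2.809e-09 m^2
Numerator = (rho_p - rho_f) * g * d^2 = 170 * 9.81 * 2.809e-09 = 4.6845693e-06
Denominator = 18 * mu = 18 * 0.001 = 0.018
v_s = 4.6845693e-06 / 0.018 = 2.60254e-04 m/s
Check: Re = rho_f * v_s * d / mu = 1000 * 2.60254e-04 * 5.3e-05 / 0.001 = 0.0138 < 1, so Stokes' law applies.

2.60254e-04 m/s


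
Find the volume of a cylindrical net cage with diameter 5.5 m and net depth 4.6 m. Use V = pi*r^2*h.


r = d/2 = 5.5/2 = 2.75 m
Base area = pi*r^2 = pi*2.75^2 = 23.758294 m^2
Volume = 23.758294 * 4.6 = 109.288 m^3

109.288 m^3


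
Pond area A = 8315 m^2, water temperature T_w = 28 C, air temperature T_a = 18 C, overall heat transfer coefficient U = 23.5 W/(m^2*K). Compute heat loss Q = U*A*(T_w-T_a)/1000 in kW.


Temperature difference dT = 28 - 18 = 10 K
Heat loss (W) = U * A * dT = 23.5 * 8315 * 10 = 1954025 W
Convert to kW: 1954025 / 1000 = 1954.025 kW

1954.025 kW


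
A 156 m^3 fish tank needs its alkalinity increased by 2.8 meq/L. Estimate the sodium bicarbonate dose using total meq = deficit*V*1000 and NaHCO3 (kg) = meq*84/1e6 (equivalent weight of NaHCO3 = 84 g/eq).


Tank volume in L = 156 m^3 * 1000 = 156000 L
Total meq required = 2.8 meq/L * 156000 L = 436800 meq
NaHCO3 mass = 436800 meq * 84 mg/meq / 1e6 = 36.6912 kg

36.6912 kg


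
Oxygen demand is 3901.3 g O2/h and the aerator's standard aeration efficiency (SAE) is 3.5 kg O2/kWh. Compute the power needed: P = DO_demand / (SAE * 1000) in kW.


SAE in g O2/kWh = 3.5 * 1000 = 3500 g/kWh
P = DO_demand / SAE_g = 3901.3 / 3500 = 1.11466 kW

1.11466 kW


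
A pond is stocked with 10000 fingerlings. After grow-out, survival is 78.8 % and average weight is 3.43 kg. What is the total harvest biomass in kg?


Survivors = 10000 * 78.8/100 = 7880 fish
Harvest biomass = survivors * W_f = 7880 * 3.43 = 27028.4 kg

27028.4 kg


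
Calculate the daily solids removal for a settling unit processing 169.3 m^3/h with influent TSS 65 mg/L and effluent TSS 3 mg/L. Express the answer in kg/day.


Concentration drop: TSS_in - TSS_out = 65 - 3 = 62 mg/L
Hourly solids removed = Q * dTSS = 169.3 m^3/h * 62 mg/L = 10496.6 g/h  (m^3/h * mg/L = g/h)
Daily solids removed = 10496.6 * 24 = 251918.4 g/day
Convert g to kg: 251918.4 / 1000 = 251.9184 kg/day

251.9184 kg/day


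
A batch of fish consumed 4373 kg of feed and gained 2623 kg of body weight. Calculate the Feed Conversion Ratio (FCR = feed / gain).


FCR = feed consumed / weight gained
FCR = 4373 kg / 2623 kg = 1.66717

1.66717


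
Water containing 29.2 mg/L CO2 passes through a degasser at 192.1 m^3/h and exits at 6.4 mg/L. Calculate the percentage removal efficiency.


CO2_out / CO2_in = 6.4 / 29.2 = 0.21917808
Fraction remaining = 0.21917808
efficiency = (1 - 0.21917808) * 100 = 78.0822 %

78.0822 %


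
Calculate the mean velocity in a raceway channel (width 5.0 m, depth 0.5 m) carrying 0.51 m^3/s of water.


Cross-sectional area = W * d = 5.0 * 0.5 = 2.5 m^2
Velocity = Q / A = 0.51 / 2.5 = 0.204 m/s

0.204 m/s


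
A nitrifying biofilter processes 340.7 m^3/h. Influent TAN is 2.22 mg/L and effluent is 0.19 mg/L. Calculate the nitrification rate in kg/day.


Concentration drop: TAN_in - TAN_out = 2.22 - 0.19 = 2.03 mg/L
Hourly TAN removed = Q * dTAN = 340.7 m^3/h * 2.03 mg/L = 691.621 g/h  (m^3/h * mg/L = g/h)
Daily TAN removed = 691.621 * 24 = 16598.904 g/day
Convert to kg/day: 16598.904 / 1000 = 16.598904 kg/day

16.598904 kg/day


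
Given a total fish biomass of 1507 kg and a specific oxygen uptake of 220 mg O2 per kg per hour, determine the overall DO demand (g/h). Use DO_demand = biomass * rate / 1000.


Total O2 consumption (mg/h) = 1507 kg * 220 mg/(kg*h) = 331540 mg/h
Convert to g/h: 331540 / 1000 = 331.54 g/h

331.54 g/h


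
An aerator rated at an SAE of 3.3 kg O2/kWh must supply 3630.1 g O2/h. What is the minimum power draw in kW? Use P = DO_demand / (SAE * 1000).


SAE in g O2/kWh = 3.3 * 1000 = 3300 g/kWh
P = DO_demand / SAE_g = 3630.1 / 3300 = 1.10003 kW

1.10003 kW


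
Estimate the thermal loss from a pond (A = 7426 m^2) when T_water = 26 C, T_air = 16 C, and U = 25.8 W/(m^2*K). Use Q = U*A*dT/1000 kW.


Temperature difference dT = 26 - 16 = 10 K
Heat loss (W) = U * A * dT = 25.8 * 7426 * 10 = 1915908 W
Convert to kW: 1915908 / 1000 = 1915.908 kW

1915.908 kW


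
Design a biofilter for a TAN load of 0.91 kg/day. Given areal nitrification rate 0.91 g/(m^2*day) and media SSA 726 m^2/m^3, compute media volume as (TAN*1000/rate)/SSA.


A = 0.91*1000 / 0.91 = 1000 m^2
V = 1000 / 726 = 1.37741

1.37741 m^3


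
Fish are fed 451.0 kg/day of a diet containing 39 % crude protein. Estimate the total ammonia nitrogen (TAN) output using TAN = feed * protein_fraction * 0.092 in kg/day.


Protein in feed = 451.0 * 39/100 = 175.89 kg/day
TAN = protein * 0.092 = 175.89 * 0.092 = 16.18188 kg/day

16.18188 kg/day


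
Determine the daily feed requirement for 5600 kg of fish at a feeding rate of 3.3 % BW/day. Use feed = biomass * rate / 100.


Feeding rate fraction = 3.3% / 100 = 0.033
Daily feed = 5600 kg * 0.033 = 184.8 kg/day

184.8 kg/day


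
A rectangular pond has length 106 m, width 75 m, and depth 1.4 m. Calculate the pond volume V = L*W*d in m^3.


Base area = L * W = 106 * 75 = 7950 m^2
Volume = area * depth = 7950 * 1.4 = 11130 m^3

11130 m^3


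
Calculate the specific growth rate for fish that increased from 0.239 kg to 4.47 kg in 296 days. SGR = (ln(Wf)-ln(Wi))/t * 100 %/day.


ln(W_f) = ln(4.47) = 1.4973884
ln(W_i) = ln(0.239) = -1.4312917
ln(W_f) - ln(W_i) = 1.4973884 - -1.4312917 = 2.9286801
SGR = 2.9286801 / 296 * 100 = 0.989419 %/day

0.989419 %/day


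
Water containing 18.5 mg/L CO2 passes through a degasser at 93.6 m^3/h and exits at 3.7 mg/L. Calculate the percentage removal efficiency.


CO2_out / CO2_in = 3.7 / 18.5 = 0.2
Fraction remaining = 0.2
efficiency = (1 - 0.2) * 100 = 80 %

80 %


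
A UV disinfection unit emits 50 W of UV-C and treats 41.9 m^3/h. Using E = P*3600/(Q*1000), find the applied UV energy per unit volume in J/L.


Energy delivered per hour = 50 W * 3600 s = 180000 J/h
Volume treated per hour = 41.9 m^3/h * 1000 = 41900 L/h
dose = 180000 / 41900 = 4.29594 J/L

4.29594 J/L


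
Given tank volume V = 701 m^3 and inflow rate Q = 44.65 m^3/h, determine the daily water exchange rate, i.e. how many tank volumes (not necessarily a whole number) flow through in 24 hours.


Daily flow volume = 44.65 m^3/h * 24 h = 1071.6 m^3/day
Exchanges = daily flow / tank volume = 1071.6 / 701 = 1.52867 exchanges/day

1.52867 exchanges/day


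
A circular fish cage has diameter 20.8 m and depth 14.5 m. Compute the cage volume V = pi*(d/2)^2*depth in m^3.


r = d/2 = 20.8/2 = 10.4 m
Base area = pi*r^2 = pi*10.4^2 = 339.79466 m^2
Volume = 339.79466 * 14.5 = 4927.02 m^3

4927.02 m^3


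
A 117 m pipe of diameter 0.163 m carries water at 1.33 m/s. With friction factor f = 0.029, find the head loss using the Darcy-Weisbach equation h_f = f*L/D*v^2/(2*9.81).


v^2 = 1.33^2 = 1.7689 m^2/s^2
L/D = 117/0.163 = 717.79141
h_f = f*(L/D)*v^2/(2g) = 0.029 * 717.79141 * 1.7689 / 19.62 = 1.87672 m

1.87672 m


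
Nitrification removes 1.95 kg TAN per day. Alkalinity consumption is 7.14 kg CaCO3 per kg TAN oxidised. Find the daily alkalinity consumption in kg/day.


Alkalinity factor: 7.14 kg CaCO3 consumed per kg TAN nitrified
alk = 1.95 kg TAN * 7.14 = 13.923 kg CaCO3/day

13.923 kg CaCO3/day


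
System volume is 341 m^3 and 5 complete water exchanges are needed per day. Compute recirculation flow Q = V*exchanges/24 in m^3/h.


Daily recirculation volume = 341 m^3 * 5 = 1705 m^3/day
Flow rate Q = daily volume / 24 h = 1705 / 24 = 71.0417 m^3/h

71.0417 m^3/h


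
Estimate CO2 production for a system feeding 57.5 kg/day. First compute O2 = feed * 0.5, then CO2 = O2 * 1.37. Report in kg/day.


O2 = 57.5 * 0.5 = 28.75
CO2 = 28.75 * 1.37 = 39.3875

39.3875 kg/day


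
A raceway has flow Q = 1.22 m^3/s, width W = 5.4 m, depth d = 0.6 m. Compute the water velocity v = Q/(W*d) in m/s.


Cross-sectional area = W * d = 5.4 * 0.6 = 3.24 m^2
Velocity = Q / A = 1.22 / 3.24 = 0.376543 m/s

0.376543 m/s


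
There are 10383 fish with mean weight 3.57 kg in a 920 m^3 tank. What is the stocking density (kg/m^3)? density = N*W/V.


Total biomass = 10383 fish * 3.57 kg = 37067.31 kg
Density = total biomass / volume = 37067.31 / 920 = 40.2906 kg/m^3

40.2906 kg/m^3


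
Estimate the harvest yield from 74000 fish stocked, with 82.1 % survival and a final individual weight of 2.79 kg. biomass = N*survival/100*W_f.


Survivors = 74000 * 82.1/100 = 60754 fish
Harvest biomass = survivors * W_f = 60754 * 2.79 = 169503.66 kg

169503.66 kg


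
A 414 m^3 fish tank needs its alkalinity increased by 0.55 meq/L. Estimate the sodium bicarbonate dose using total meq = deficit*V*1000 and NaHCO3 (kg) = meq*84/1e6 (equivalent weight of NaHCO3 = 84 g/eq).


Tank volume in L = 414 m^3 * 1000 = 414000 L
Total meq required = 0.55 meq/L * 414000 L = 227700 meq
NaHCO3 mass = 227700 meq * 84 mg/meq / 1e6 = 19.1268 kg

19.1268 kg


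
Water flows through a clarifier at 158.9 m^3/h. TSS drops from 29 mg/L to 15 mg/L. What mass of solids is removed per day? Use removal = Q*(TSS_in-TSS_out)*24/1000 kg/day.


Concentration drop: TSS_in - TSS_out = 29 - 15 = 14 mg/L
Hourly solids removed = Q * dTSS = 158.9 m^3/h * 14 mg/L = 2224.6 g/h  (m^3/h * mg/L = g/h)
Daily solids removed = 2224.6 * 24 = 53390.4 g/day
Convert g to kg: 53390.4 / 1000 = 53.3904 kg/day

53.3904 kg/day


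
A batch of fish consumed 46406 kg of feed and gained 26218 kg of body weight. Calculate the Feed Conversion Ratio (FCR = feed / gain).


FCR = feed consumed / weight gained
FCR = 46406 kg / 26218 kg = 1.77001

1.77001


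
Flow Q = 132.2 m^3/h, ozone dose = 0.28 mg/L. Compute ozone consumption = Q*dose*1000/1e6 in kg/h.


O3 demand (mg/h) = Q * dose * 1000 = 132.2 * 0.28 * 1000 = 37016 mg/h
Convert mg to kg: 37016 / 1e6 = 0.037016 kg/h

0.037016 kg/h


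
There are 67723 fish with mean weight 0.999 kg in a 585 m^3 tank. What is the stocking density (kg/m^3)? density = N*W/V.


Total biomass = 67723 fish * 0.999 kg = 67655.277 kg
Density = total biomass / volume = 67655.277 / 585 = 115.65 kg/m^3

115.65 kg/m^3


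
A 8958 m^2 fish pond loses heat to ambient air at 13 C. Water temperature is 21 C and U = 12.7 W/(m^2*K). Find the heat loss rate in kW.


Temperature difference dT = 21 - 13 = 8 K
Heat loss (W) = U * A * dT = 12.7 * 8958 * 8 = 910132.8 W
Convert to kW: 910132.8 / 1000 = 910.1328 kW

910.1328 kW


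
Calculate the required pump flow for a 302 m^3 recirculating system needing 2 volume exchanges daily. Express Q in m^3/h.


Daily recirculation volume = 302 m^3 * 2 = 604 m^3/day
Flow rate Q = daily volume / 24 h = 604 / 24 = 25.1667 m^3/h

25.1667 m^3/h


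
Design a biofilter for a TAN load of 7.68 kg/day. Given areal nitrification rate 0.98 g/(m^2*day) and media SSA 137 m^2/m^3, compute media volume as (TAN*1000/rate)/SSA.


A = 7.68*1000 / 0.98 = 7836.7347 m^2
V = 7836.7347 / 137 = 57.2024

57.2024 m^3


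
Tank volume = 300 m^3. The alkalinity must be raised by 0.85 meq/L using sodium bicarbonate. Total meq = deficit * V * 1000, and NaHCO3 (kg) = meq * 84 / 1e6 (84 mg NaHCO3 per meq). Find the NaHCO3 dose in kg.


Tank volume in L = 300 m^3 * 1000 = 300000 L
Total meq required = 0.85 meq/L * 300000 L = 255000 meq
NaHCO3 mass = 255000 meq * 84 mg/meq / 1e6 = 21.42 kg

21.42 kg


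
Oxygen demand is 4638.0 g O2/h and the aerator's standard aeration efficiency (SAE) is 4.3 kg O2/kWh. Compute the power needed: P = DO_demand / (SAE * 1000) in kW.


SAE in g O2/kWh = 4.3 * 1000 = 4300 g/kWh
P = DO_demand / SAE_g = 4638.0 / 4300 = 1.0786 kW

1.0786 kW


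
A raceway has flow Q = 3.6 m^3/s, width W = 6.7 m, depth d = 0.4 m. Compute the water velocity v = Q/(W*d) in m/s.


Cross-sectional area = W * d = 6.7 * 0.4 = 2.68 m^2
Velocity = Q / A = 3.6 / 2.68 = 1.34328 m/s

1.34328 m/s


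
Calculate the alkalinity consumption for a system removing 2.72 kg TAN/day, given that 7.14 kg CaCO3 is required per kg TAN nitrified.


Alkalinity factor: 7.14 kg CaCO3 consumed per kg TAN nitrified
alk = 2.72 kg TAN * 7.14 = 19.4208 kg CaCO3/day

19.4208 kg CaCO3/day


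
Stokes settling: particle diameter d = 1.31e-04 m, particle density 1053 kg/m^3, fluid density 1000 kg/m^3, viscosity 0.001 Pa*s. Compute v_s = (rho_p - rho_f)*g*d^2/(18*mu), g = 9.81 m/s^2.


Density difference: rho_p - rho_f = 1053 - 1000 = 53 kg/m^3
d^2 = (1.31e-04)^2 = 1.7161e-08 m^2
Numerator = (rho_p - rho_f) * g * d^2 = 53 * 9.81 * 1.7161e-08 = 8.9225187e-06
Denominator = 18 * mu = 18 * 0.001 = 0.018
v_s = 8.9225187e-06 / 0.018 = 4.95695e-04 m/s
Check: Re = rho_f * v_s * d / mu = 1000 * 4.95695e-04 * 1.31e-04 / 0.001 = 0.0649 < 1, so Stokes' law applies.

4.95695e-04 m/s


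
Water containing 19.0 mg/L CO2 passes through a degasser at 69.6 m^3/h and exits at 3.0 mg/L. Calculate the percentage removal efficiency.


CO2_out / CO2_in = 3.0 / 19.0 = 0.15789474
Fraction remaining = 0.15789474
efficiency = (1 - 0.15789474) * 100 = 84.2105 %

84.2105 %


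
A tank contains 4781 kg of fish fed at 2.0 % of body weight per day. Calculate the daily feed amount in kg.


Feeding rate fraction = 2.0% / 100 = 0.02
Daily feed = 4781 kg * 0.02 = 95.62 kg/day

95.62 kg/day


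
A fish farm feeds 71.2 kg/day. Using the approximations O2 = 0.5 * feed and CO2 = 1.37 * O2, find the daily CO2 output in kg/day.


O2 = 71.2 * 0.5 = 35.6
CO2 = 35.6 * 1.37 = 48.772

48.772 kg/day


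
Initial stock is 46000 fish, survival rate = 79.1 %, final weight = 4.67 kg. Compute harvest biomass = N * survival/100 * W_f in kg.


Survivors = 46000 * 79.1/100 = 36386 fish
Harvest biomass = survivors * W_f = 36386 * 4.67 = 169922.62 kg

169922.62 kg


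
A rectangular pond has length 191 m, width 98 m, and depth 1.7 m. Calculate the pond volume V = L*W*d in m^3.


Base area = L * W = 191 * 98 = 18718 m^2
Volume = area * depth = 18718 * 1.7 = 31820.6 m^3

31820.6 m^3


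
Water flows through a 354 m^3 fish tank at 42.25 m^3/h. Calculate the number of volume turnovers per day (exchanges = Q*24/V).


Daily flow volume = 42.25 m^3/h * 24 h = 1014 m^3/day
Exchanges = daily flow / tank volume = 1014 / 354 = 2.86441 exchanges/day

2.86441 exchanges/day


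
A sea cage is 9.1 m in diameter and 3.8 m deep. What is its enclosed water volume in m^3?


r = d/2 = 9.1/2 = 4.55 m
Base area = pi*r^2 = pi*4.55^2 = 65.038822 m^2
Volume = 65.038822 * 3.8 = 247.148 m^3

247.148 m^3


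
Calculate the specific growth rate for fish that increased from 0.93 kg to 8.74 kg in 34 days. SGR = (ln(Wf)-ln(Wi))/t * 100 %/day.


ln(W_f) = ln(8.74) = 2.1679102
ln(W_i) = ln(0.93) = -0.072570693
ln(W_f) - ln(W_i) = 2.1679102 - -0.072570693 = 2.2404809
SGR = 2.2404809 / 34 * 100 = 6.58965 %/day

6.58965 %/day


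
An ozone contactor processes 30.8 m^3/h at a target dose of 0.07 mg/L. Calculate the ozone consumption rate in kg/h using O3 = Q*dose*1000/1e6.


O3 demand (mg/h) = Q * dose * 1000 = 30.8 * 0.07 * 1000 = 2156 mg/h
Convert mg to kg: 2156 / 1e6 = 0.002156 kg/h

0.002156 kg/h


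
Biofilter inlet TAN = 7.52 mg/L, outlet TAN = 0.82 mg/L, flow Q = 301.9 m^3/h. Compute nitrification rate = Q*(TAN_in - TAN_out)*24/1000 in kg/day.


Concentration drop: TAN_in - TAN_out = 7.52 - 0.82 = 6.7 mg/L
Hourly TAN removed = Q * dTAN = 301.9 m^3/h * 6.7 mg/L = 2022.73 g/h  (m^3/h * mg/L = g/h)
Daily TAN removed = 2022.73 * 24 = 48545.52 g/day
Convert to kg/day: 48545.52 / 1000 = 48.54552 kg/day

48.54552 kg/day


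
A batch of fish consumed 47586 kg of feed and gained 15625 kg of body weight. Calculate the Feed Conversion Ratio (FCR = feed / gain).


FCR = feed consumed / weight gained
FCR = 47586 kg / 15625 kg = 3.0455

3.0455


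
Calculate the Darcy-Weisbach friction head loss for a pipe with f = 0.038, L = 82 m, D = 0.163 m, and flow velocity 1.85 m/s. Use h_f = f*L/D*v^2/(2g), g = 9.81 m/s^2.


v^2 = 1.85^2 = 3.4225 m^2/s^2
L/D = 82/0.163 = 503.06748
h_f = f*(L/D)*v^2/(2g) = 0.038 * 503.06748 * 3.4225 / 19.62 = 3.33468 m

3.33468 m


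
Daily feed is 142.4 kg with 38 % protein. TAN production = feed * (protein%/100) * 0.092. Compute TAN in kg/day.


Protein in feed = 142.4 * 38/100 = 54.112 kg/day
TAN = protein * 0.092 = 54.112 * 0.092 = 4.978304 kg/day

4.978304 kg/day


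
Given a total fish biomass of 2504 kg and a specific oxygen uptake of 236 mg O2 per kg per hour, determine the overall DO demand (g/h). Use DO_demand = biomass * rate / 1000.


Total O2 consumption (mg/h) = 2504 kg * 236 mg/(kg*h) = 590944 mg/h
Convert to g/h: 590944 / 1000 = 590.944 g/h

590.944 g/h


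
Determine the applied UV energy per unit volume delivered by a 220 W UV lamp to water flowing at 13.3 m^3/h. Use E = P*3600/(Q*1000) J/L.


Energy delivered per hour = 220 W * 3600 s = 792000 J/h
Volume treated per hour = 13.3 m^3/h * 1000 = 13300 L/h
dose = 792000 / 13300 = 59.5489 J/L

59.5489 J/L


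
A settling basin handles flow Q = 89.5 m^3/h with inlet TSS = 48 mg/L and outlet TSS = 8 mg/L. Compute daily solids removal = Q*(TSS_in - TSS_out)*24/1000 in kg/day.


Concentration drop: TSS_in - TSS_out = 48 - 8 = 40 mg/L
Hourly solids removed = Q * dTSS = 89.5 m^3/h * 40 mg/L = 3580 g/h  (m^3/h * mg/L = g/h)
Daily solids removed = 3580 * 24 = 85920 g/day
Convert g to kg: 85920 / 1000 = 85.92 kg/day

85.92 kg/day


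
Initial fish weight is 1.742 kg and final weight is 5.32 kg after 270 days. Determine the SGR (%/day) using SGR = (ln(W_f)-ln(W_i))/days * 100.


ln(W_f) = ln(5.32) = 1.6714733
ln(W_i) = ln(1.742) = 0.55503388
ln(W_f) - ln(W_i) = 1.6714733 - 0.55503388 = 1.1164394
SGR = 1.1164394 / 270 * 100 = 0.413496 %/day

0.413496 %/day


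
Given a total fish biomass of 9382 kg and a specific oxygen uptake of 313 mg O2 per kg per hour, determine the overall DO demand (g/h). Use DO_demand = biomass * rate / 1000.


Total O2 consumption (mg/h) = 9382 kg * 313 mg/(kg*h) = 2936566 mg/h
Convert to g/h: 2936566 / 1000 = 2936.566 g/h

2936.566 g/h


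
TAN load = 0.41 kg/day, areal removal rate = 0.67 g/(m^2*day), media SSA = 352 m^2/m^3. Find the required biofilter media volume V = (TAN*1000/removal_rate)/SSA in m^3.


A = 0.41*1000 / 0.67 = 611.9403 m^2
V = 611.9403 / 352 = 1.73847

1.73847 m^3


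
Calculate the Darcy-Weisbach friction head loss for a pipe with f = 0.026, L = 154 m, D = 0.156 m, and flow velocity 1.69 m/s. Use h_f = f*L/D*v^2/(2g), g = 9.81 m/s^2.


v^2 = 1.69^2 = 2.8561 m^2/s^2
L/D = 154/0.156 = 987.17949
h_f = f*(L/D)*v^2/(2g) = 0.026 * 987.17949 * 2.8561 / 19.62 = 3.73632 m

3.73632 m


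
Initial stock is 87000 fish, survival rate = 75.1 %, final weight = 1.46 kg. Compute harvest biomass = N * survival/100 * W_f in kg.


Survivors = 87000 * 75.1/100 = 65337 fish
Harvest biomass = survivors * W_f = 65337 * 1.46 = 95392.02 kg

95392.02 kg


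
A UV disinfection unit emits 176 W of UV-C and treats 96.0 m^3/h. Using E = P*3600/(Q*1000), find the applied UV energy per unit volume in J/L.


Energy delivered per hour = 176 W * 3600 s = 633600 J/h
Volume treated per hour = 96.0 m^3/h * 1000 = 96000 L/h
dose = 633600 / 96000 = 6.6 J/L

6.6 J/L


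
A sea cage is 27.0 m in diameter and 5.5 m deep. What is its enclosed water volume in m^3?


r = d/2 = 27.0/2 = 13.5 m
Base area = pi*r^2 = pi*13.5^2 = 572.55526 m^2
Volume = 572.55526 * 5.5 = 3149.05 m^3

3149.05 m^3


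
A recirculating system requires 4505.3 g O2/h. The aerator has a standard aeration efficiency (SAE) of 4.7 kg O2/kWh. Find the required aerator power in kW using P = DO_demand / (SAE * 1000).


SAE in g O2/kWh = 4.7 * 1000 = 4700 g/kWh
P = DO_demand / SAE_g = 4505.3 / 4700 = 0.958574 kW

0.958574 kW


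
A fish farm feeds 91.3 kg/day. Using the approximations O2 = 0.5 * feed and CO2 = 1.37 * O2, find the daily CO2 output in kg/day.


O2 = 91.3 * 0.5 = 45.65
CO2 = 45.65 * 1.37 = 62.5405

62.5405 kg/day


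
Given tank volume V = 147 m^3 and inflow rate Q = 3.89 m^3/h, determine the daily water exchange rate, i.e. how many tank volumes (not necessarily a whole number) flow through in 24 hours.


Daily flow volume = 3.89 m^3/h * 24 h = 93.36 m^3/day
Exchanges = daily flow / tank volume = 93.36 / 147 = 0.635102 exchanges/day

0.635102 exchanges/day


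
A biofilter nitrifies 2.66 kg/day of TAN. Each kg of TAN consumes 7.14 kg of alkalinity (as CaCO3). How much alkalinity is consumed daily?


Alkalinity factor: 7.14 kg CaCO3 consumed per kg TAN nitrified
alk = 2.66 kg TAN * 7.14 = 18.9924 kg CaCO3/day

18.9924 kg CaCO3/day


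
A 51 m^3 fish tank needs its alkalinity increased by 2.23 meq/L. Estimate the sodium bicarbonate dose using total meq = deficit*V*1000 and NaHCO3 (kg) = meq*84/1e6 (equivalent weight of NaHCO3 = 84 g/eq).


Tank volume in L = 51 m^3 * 1000 = 51000 L
Total meq required = 2.23 meq/L * 51000 L = 113730 meq
NaHCO3 mass = 113730 meq * 84 mg/meq / 1e6 = 9.55332 kg

9.55332 kg


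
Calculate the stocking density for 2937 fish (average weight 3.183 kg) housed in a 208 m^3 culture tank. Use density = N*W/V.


Total biomass = 2937 fish * 3.183 kg = 9348.471 kg
Density = total biomass / volume = 9348.471 / 208 = 44.9446 kg/m^3

44.9446 kg/m^3


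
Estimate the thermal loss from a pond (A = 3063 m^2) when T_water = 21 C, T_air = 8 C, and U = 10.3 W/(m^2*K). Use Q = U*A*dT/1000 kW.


Temperature difference dT = 21 - 8 = 13 K
Heat loss (W) = U * A * dT = 10.3 * 3063 * 13 = 410135.7 W
Convert to kW: 410135.7 / 1000 = 410.1357 kW

410.1357 kW


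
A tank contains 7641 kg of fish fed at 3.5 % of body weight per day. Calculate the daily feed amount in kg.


Feeding rate fraction = 3.5% / 100 = 0.035
Daily feed = 7641 kg * 0.035 = 267.435 kg/day

267.435 kg/day


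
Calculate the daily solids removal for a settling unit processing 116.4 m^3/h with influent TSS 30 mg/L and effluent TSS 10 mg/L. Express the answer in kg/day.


Concentration drop: TSS_in - TSS_out = 30 - 10 = 20 mg/L
Hourly solids removed = Q * dTSS = 116.4 m^3/h * 20 mg/L = 2328 g/h  (m^3/h * mg/L = g/h)
Daily solids removed = 2328 * 24 = 55872 g/day
Convert g to kg: 55872 / 1000 = 55.872 kg/day

55.872 kg/day


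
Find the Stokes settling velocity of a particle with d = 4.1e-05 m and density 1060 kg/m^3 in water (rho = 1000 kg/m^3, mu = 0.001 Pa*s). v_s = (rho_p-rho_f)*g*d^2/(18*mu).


Density difference: rho_p - rho_f = 1060 - 1000 = 60 kg/m^3
d^2 = (4.1e-05)^2 = 1.681e-09 m^2
Numerator = (rho_p - rho_f) * g * d^2 = 60 * 9.81 * 1.681e-09 = 9.894366e-07
Denominator = 18 * mu = 18 * 0.001 = 0.018
v_s = 9.894366e-07 / 0.018 = 5.49687e-05 m/s
Check: Re = rho_f * v_s * d / mu = 1000 * 5.49687e-05 * 4.1e-05 / 0.001 = 0.00225 < 1, so Stokes' law applies.

5.49687e-05 m/s
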